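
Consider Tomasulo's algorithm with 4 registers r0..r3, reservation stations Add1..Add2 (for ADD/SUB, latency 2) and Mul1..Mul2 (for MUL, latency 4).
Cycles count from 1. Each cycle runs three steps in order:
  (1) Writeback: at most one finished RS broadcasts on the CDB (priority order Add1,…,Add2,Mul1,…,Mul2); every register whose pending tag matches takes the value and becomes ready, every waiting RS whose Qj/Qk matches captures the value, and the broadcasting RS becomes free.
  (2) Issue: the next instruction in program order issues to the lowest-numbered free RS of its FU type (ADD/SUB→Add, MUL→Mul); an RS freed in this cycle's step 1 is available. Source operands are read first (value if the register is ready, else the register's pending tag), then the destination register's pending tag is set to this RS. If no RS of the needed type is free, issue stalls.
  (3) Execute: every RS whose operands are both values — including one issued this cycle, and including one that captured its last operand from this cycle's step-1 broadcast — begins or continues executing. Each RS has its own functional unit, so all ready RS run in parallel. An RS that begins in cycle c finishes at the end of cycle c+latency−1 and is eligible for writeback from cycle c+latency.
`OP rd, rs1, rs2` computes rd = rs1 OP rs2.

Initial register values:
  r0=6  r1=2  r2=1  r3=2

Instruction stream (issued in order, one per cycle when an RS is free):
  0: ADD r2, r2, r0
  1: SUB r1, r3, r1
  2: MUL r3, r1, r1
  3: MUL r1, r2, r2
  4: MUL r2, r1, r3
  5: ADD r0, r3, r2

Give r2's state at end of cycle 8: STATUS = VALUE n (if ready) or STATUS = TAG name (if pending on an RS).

STATUS = TAG Mul1

c1: issue ADD r2<-Add1 | r0:6,r1:2,r2:Add1,r3:2
c2: issue SUB r1<-Add2 | r0:6,r1:Add2,r2:Add1,r3:2
c3: CDB Add1=7; issue MUL r3<-Mul1 | r0:6,r1:Add2,r2:7,r3:Mul1
c4: CDB Add2=0; issue MUL r1<-Mul2 | r0:6,r1:Mul2,r2:7,r3:Mul1
c5: stall | r0:6,r1:Mul2,r2:7,r3:Mul1
c6: stall | r0:6,r1:Mul2,r2:7,r3:Mul1
c7: stall | r0:6,r1:Mul2,r2:7,r3:Mul1
c8: CDB Mul1=0; issue MUL r2<-Mul1 | r0:6,r1:Mul2,r2:Mul1,r3:0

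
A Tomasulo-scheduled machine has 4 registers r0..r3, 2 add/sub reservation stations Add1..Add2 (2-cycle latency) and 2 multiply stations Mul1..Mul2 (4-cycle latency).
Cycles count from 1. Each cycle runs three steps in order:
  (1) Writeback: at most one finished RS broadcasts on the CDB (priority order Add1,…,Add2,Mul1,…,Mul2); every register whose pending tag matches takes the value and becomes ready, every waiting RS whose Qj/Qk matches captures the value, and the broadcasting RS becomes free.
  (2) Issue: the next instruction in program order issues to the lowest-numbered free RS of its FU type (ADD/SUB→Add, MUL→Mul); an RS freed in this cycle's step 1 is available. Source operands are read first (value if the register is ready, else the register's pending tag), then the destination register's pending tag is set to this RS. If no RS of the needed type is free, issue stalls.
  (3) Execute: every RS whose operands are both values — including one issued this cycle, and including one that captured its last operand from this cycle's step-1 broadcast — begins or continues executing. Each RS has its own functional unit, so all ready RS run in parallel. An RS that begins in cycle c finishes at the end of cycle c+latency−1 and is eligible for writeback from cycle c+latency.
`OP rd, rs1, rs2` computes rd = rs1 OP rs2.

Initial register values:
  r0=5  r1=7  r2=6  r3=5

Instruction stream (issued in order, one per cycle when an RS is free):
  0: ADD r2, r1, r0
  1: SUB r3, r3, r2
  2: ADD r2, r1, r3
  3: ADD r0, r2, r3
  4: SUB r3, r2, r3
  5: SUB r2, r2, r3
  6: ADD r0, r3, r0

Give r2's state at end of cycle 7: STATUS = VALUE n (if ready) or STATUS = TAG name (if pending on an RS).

STATUS = VALUE 0

c1: issue ADD r2<-Add1 | r0:5,r1:7,r2:Add1,r3:5
c2: issue SUB r3<-Add2 | r0:5,r1:7,r2:Add1,r3:Add2
c3: CDB Add1=12; issue ADD r2<-Add1 | r0:5,r1:7,r2:Add1,r3:Add2
c4: stall | r0:5,r1:7,r2:Add1,r3:Add2
c5: CDB Add2=-7; issue ADD r0<-Add2 | r0:Add2,r1:7,r2:Add1,r3:-7
c6: stall | r0:Add2,r1:7,r2:Add1,r3:-7
c7: CDB Add1=0; issue SUB r3<-Add1 | r0:Add2,r1:7,r2:0,r3:Add1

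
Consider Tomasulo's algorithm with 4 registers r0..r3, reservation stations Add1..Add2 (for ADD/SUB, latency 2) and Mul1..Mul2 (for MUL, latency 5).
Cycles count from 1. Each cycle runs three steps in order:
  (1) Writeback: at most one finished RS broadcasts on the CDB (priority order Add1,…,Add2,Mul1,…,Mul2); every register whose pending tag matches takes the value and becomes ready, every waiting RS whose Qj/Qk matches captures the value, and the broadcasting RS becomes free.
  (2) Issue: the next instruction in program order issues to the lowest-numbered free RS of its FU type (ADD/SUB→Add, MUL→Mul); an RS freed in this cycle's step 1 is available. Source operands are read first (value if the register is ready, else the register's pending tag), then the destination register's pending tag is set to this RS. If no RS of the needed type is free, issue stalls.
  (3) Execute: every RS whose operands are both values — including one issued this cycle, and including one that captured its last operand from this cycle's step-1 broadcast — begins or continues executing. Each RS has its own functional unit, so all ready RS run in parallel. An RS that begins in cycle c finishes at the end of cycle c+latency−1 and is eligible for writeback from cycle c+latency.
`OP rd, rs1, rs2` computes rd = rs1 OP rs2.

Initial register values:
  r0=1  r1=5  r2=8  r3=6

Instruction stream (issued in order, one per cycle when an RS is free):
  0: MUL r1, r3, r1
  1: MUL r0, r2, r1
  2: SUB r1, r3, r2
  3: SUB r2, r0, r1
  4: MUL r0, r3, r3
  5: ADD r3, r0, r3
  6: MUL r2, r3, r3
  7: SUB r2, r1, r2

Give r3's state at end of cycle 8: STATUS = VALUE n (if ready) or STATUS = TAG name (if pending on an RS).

c1: issue MUL r1<-Mul1 | r0:1,r1:Mul1,r2:8,r3:6
c2: issue MUL r0<-Mul2 | r0:Mul2,r1:Mul1,r2:8,r3:6
c3: issue SUB r1<-Add1 | r0:Mul2,r1:Add1,r2:8,r3:6
c4: issue SUB r2<-Add2 | r0:Mul2,r1:Add1,r2:Add2,r3:6
c5: CDB Add1=-2; stall | r0:Mul2,r1:-2,r2:Add2,r3:6
c6: CDB Mul1=30; issue MUL r0<-Mul1 | r0:Mul1,r1:-2,r2:Add2,r3:6
c7: issue ADD r3<-Add1 | r0:Mul1,r1:-2,r2:Add2,r3:Add1
c8: stall | r0:Mul1,r1:-2,r2:Add2,r3:Add1

STATUS = TAG Add1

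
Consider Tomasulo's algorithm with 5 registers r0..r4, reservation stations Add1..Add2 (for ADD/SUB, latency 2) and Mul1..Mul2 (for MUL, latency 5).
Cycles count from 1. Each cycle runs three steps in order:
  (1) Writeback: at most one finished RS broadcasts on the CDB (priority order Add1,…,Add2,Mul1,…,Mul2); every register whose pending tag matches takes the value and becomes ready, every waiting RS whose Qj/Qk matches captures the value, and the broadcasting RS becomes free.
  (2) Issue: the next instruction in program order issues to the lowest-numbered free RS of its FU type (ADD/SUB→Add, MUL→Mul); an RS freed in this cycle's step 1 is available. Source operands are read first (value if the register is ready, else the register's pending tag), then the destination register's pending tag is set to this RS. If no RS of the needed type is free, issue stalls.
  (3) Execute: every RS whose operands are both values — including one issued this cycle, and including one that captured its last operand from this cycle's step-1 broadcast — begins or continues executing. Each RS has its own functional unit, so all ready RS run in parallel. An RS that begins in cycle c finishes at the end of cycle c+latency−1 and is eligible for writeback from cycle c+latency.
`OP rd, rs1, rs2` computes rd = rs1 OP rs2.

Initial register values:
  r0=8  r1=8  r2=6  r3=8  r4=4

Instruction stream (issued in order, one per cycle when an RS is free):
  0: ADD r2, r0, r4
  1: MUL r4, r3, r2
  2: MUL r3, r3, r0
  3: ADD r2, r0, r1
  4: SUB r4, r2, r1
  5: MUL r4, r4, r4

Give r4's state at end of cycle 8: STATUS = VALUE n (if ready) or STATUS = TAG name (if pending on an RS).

cycle 1: issue ADD r2<-Add1 // r0:8,r1:8,r2:Add1,r3:8,r4:4
cycle 2: issue MUL r4<-Mul1 // r0:8,r1:8,r2:Add1,r3:8,r4:Mul1
cycle 3: CDB Add1=12; issue MUL r3<-Mul2 // r0:8,r1:8,r2:12,r3:Mul2,r4:Mul1
cycle 4: issue ADD r2<-Add1 // r0:8,r1:8,r2:Add1,r3:Mul2,r4:Mul1
cycle 5: issue SUB r4<-Add2 // r0:8,r1:8,r2:Add1,r3:Mul2,r4:Add2
cycle 6: CDB Add1=16; stall // r0:8,r1:8,r2:16,r3:Mul2,r4:Add2
cycle 7: stall // r0:8,r1:8,r2:16,r3:Mul2,r4:Add2
cycle 8: CDB Add2=8; stall // r0:8,r1:8,r2:16,r3:Mul2,r4:8

STATUS = VALUE 8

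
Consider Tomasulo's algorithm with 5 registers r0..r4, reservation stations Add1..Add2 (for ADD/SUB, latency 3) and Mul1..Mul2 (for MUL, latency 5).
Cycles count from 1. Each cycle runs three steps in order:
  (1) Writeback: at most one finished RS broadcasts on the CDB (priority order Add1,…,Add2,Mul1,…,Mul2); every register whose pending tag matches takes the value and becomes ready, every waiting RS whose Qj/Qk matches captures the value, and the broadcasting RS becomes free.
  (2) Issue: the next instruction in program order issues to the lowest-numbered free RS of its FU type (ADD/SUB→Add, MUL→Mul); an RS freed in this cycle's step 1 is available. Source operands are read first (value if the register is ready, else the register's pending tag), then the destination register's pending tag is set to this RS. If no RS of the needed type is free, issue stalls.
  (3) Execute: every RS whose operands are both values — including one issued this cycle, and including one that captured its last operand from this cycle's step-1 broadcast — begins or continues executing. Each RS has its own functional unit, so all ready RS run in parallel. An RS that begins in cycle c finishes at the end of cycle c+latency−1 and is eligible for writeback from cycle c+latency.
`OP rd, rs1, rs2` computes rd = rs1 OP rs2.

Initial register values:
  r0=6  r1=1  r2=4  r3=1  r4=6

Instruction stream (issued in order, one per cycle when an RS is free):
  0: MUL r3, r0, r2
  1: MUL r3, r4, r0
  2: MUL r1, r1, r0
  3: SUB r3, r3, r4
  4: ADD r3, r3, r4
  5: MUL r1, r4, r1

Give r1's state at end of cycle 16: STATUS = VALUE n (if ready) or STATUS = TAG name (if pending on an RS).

STATUS = VALUE 36

cycle 1: issue MUL r3<-Mul1 // r0:6,r1:1,r2:4,r3:Mul1,r4:6
cycle 2: issue MUL r3<-Mul2 // r0:6,r1:1,r2:4,r3:Mul2,r4:6
cycle 3: stall // r0:6,r1:1,r2:4,r3:Mul2,r4:6
cycle 4: stall // r0:6,r1:1,r2:4,r3:Mul2,r4:6
cycle 5: stall // r0:6,r1:1,r2:4,r3:Mul2,r4:6
cycle 6: CDB Mul1=24; issue MUL r1<-Mul1 // r0:6,r1:Mul1,r2:4,r3:Mul2,r4:6
cycle 7: CDB Mul2=36; issue SUB r3<-Add1 // r0:6,r1:Mul1,r2:4,r3:Add1,r4:6
cycle 8: issue ADD r3<-Add2 // r0:6,r1:Mul1,r2:4,r3:Add2,r4:6
cycle 9: issue MUL r1<-Mul2 // r0:6,r1:Mul2,r2:4,r3:Add2,r4:6
cycle 10: CDB Add1=30 // r0:6,r1:Mul2,r2:4,r3:Add2,r4:6
cycle 11: CDB Mul1=6 // r0:6,r1:Mul2,r2:4,r3:Add2,r4:6
cycle 12: - // r0:6,r1:Mul2,r2:4,r3:Add2,r4:6
cycle 13: CDB Add2=36 // r0:6,r1:Mul2,r2:4,r3:36,r4:6
cycle 14: - // r0:6,r1:Mul2,r2:4,r3:36,r4:6
cycle 15: - // r0:6,r1:Mul2,r2:4,r3:36,r4:6
cycle 16: CDB Mul2=36 // r0:6,r1:36,r2:4,r3:36,r4:6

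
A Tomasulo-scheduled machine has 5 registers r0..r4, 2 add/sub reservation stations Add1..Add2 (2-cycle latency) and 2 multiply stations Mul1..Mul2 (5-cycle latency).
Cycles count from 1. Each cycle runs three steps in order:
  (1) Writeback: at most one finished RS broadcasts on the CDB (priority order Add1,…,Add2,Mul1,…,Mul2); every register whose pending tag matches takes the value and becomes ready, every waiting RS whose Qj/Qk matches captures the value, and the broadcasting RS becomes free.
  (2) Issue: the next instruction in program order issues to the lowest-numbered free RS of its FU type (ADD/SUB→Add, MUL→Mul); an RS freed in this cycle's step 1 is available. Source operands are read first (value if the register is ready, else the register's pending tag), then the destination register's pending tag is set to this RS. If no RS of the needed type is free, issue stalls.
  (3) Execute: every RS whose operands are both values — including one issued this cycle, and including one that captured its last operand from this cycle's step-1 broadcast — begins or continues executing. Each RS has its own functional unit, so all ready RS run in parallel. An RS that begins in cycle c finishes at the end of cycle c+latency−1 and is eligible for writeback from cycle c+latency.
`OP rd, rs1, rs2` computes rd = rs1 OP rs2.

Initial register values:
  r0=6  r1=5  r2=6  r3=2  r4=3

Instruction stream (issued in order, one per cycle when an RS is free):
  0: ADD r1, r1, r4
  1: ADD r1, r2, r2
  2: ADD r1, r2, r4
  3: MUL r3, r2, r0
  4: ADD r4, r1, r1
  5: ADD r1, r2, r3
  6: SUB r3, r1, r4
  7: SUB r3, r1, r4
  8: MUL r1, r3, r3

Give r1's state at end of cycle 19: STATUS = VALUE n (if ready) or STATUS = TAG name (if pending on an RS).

STATUS = VALUE 576

cycle 1: issue ADD r1<-Add1 // r0:6,r1:Add1,r2:6,r3:2,r4:3
cycle 2: issue ADD r1<-Add2 // r0:6,r1:Add2,r2:6,r3:2,r4:3
cycle 3: CDB Add1=8; issue ADD r1<-Add1 // r0:6,r1:Add1,r2:6,r3:2,r4:3
cycle 4: CDB Add2=12; issue MUL r3<-Mul1 // r0:6,r1:Add1,r2:6,r3:Mul1,r4:3
cycle 5: CDB Add1=9; issue ADD r4<-Add1 // r0:6,r1:9,r2:6,r3:Mul1,r4:Add1
cycle 6: issue ADD r1<-Add2 // r0:6,r1:Add2,r2:6,r3:Mul1,r4:Add1
cycle 7: CDB Add1=18; issue SUB r3<-Add1 // r0:6,r1:Add2,r2:6,r3:Add1,r4:18
cycle 8: stall // r0:6,r1:Add2,r2:6,r3:Add1,r4:18
cycle 9: CDB Mul1=36; stall // r0:6,r1:Add2,r2:6,r3:Add1,r4:18
cycle 10: stall // r0:6,r1:Add2,r2:6,r3:Add1,r4:18
cycle 11: CDB Add2=42; issue SUB r3<-Add2 // r0:6,r1:42,r2:6,r3:Add2,r4:18
cycle 12: issue MUL r1<-Mul1 // r0:6,r1:Mul1,r2:6,r3:Add2,r4:18
cycle 13: CDB Add1=24 // r0:6,r1:Mul1,r2:6,r3:Add2,r4:18
cycle 14: CDB Add2=24 // r0:6,r1:Mul1,r2:6,r3:24,r4:18
cycle 15: - // r0:6,r1:Mul1,r2:6,r3:24,r4:18
cycle 16: - // r0:6,r1:Mul1,r2:6,r3:24,r4:18
cycle 17: - // r0:6,r1:Mul1,r2:6,r3:24,r4:18
cycle 18: - // r0:6,r1:Mul1,r2:6,r3:24,r4:18
cycle 19: CDB Mul1=576 // r0:6,r1:576,r2:6,r3:24,r4:18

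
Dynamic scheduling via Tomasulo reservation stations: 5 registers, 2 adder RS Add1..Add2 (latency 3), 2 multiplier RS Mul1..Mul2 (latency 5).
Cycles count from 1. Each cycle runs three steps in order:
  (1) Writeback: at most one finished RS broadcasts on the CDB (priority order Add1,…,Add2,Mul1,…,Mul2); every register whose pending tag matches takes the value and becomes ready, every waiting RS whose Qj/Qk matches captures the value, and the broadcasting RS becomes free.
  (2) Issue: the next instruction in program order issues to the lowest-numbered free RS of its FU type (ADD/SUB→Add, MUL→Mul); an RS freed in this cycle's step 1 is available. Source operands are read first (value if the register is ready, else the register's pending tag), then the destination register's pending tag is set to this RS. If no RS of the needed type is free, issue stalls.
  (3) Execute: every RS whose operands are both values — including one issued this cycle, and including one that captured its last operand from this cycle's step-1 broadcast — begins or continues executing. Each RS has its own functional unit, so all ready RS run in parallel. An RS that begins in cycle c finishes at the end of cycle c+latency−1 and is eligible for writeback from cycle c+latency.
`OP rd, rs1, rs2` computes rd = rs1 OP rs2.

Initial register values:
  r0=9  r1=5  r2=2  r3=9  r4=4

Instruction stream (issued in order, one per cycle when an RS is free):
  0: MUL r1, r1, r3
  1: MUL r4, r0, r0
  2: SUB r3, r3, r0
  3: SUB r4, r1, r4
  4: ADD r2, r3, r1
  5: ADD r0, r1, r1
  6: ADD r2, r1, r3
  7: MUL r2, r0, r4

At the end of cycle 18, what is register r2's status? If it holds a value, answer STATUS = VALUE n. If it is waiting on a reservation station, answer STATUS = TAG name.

cycle 1: issue MUL r1<-Mul1 // r0:9,r1:Mul1,r2:2,r3:9,r4:4
cycle 2: issue MUL r4<-Mul2 // r0:9,r1:Mul1,r2:2,r3:9,r4:Mul2
cycle 3: issue SUB r3<-Add1 // r0:9,r1:Mul1,r2:2,r3:Add1,r4:Mul2
cycle 4: issue SUB r4<-Add2 // r0:9,r1:Mul1,r2:2,r3:Add1,r4:Add2
cycle 5: stall // r0:9,r1:Mul1,r2:2,r3:Add1,r4:Add2
cycle 6: CDB Add1=0; issue ADD r2<-Add1 // r0:9,r1:Mul1,r2:Add1,r3:0,r4:Add2
cycle 7: CDB Mul1=45; stall // r0:9,r1:45,r2:Add1,r3:0,r4:Add2
cycle 8: CDB Mul2=81; stall // r0:9,r1:45,r2:Add1,r3:0,r4:Add2
cycle 9: stall // r0:9,r1:45,r2:Add1,r3:0,r4:Add2
cycle 10: CDB Add1=45; issue ADD r0<-Add1 // r0:Add1,r1:45,r2:45,r3:0,r4:Add2
cycle 11: CDB Add2=-36; issue ADD r2<-Add2 // r0:Add1,r1:45,r2:Add2,r3:0,r4:-36
cycle 12: issue MUL r2<-Mul1 // r0:Add1,r1:45,r2:Mul1,r3:0,r4:-36
cycle 13: CDB Add1=90 // r0:90,r1:45,r2:Mul1,r3:0,r4:-36
cycle 14: CDB Add2=45 // r0:90,r1:45,r2:Mul1,r3:0,r4:-36
cycle 15: - // r0:90,r1:45,r2:Mul1,r3:0,r4:-36
cycle 16: - // r0:90,r1:45,r2:Mul1,r3:0,r4:-36
cycle 17: - // r0:90,r1:45,r2:Mul1,r3:0,r4:-36
cycle 18: CDB Mul1=-3240 // r0:90,r1:45,r2:-3240,r3:0,r4:-36

STATUS = VALUE -3240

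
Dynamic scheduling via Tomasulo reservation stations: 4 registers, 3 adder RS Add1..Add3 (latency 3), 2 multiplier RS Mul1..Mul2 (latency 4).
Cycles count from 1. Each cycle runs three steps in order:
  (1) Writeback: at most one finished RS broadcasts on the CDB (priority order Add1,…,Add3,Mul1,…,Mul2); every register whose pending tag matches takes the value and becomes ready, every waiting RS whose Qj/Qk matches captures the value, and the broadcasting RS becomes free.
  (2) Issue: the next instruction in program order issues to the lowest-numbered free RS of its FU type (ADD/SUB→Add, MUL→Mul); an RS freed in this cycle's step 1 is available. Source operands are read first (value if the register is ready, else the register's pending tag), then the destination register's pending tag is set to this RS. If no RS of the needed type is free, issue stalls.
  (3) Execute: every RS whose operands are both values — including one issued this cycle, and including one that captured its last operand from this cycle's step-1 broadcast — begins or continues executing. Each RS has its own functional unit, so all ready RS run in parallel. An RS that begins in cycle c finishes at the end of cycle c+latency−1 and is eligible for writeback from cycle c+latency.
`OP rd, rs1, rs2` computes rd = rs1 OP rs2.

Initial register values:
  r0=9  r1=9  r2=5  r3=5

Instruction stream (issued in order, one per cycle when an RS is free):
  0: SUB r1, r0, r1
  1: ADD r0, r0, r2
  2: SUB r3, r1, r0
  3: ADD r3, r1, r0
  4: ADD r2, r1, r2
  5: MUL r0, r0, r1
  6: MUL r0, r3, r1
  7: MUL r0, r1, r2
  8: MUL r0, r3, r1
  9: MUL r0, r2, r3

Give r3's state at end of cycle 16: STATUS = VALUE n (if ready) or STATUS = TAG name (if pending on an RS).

STATUS = VALUE 14

  c1: issue SUB r1<-Add1  regs: r0:9,r1:Add1,r2:5,r3:5
  c2: issue ADD r0<-Add2  regs: r0:Add2,r1:Add1,r2:5,r3:5
  c3: issue SUB r3<-Add3  regs: r0:Add2,r1:Add1,r2:5,r3:Add3
  c4: CDB Add1=0; issue ADD r3<-Add1  regs: r0:Add2,r1:0,r2:5,r3:Add1
  c5: CDB Add2=14; issue ADD r2<-Add2  regs: r0:14,r1:0,r2:Add2,r3:Add1
  c6: issue MUL r0<-Mul1  regs: r0:Mul1,r1:0,r2:Add2,r3:Add1
  c7: issue MUL r0<-Mul2  regs: r0:Mul2,r1:0,r2:Add2,r3:Add1
  c8: CDB Add1=14; stall  regs: r0:Mul2,r1:0,r2:Add2,r3:14
  c9: CDB Add2=5; stall  regs: r0:Mul2,r1:0,r2:5,r3:14
  c10: CDB Add3=-14; stall  regs: r0:Mul2,r1:0,r2:5,r3:14
  c11: CDB Mul1=0; issue MUL r0<-Mul1  regs: r0:Mul1,r1:0,r2:5,r3:14
  c12: CDB Mul2=0; issue MUL r0<-Mul2  regs: r0:Mul2,r1:0,r2:5,r3:14
  c13: stall  regs: r0:Mul2,r1:0,r2:5,r3:14
  c14: stall  regs: r0:Mul2,r1:0,r2:5,r3:14
  c15: CDB Mul1=0; issue MUL r0<-Mul1  regs: r0:Mul1,r1:0,r2:5,r3:14
  c16: CDB Mul2=0  regs: r0:Mul1,r1:0,r2:5,r3:14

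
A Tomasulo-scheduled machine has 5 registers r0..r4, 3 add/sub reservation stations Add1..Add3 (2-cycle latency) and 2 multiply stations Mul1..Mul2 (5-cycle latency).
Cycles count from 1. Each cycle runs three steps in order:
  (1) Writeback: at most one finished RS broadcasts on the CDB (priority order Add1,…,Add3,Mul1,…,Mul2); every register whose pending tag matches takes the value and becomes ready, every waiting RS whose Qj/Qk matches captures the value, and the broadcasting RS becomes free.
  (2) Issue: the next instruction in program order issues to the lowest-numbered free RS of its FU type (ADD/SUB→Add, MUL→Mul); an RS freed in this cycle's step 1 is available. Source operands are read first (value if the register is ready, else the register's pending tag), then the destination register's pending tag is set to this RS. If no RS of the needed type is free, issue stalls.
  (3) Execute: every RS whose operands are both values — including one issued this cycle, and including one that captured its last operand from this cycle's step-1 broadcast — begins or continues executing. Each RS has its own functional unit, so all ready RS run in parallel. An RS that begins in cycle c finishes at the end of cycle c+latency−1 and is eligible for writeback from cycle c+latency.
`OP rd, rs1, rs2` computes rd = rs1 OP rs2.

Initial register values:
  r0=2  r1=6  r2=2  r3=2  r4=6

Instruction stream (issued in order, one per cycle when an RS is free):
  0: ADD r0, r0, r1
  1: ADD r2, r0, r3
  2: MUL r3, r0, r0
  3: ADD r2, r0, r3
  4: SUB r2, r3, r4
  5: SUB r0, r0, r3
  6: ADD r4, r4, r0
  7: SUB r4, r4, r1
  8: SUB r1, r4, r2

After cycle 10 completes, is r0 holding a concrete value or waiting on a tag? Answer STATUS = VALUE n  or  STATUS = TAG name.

  c1: issue ADD r0<-Add1  regs: r0:Add1,r1:6,r2:2,r3:2,r4:6
  c2: issue ADD r2<-Add2  regs: r0:Add1,r1:6,r2:Add2,r3:2,r4:6
  c3: CDB Add1=8; issue MUL r3<-Mul1  regs: r0:8,r1:6,r2:Add2,r3:Mul1,r4:6
  c4: issue ADD r2<-Add1  regs: r0:8,r1:6,r2:Add1,r3:Mul1,r4:6
  c5: CDB Add2=10; issue SUB r2<-Add2  regs: r0:8,r1:6,r2:Add2,r3:Mul1,r4:6
  c6: issue SUB r0<-Add3  regs: r0:Add3,r1:6,r2:Add2,r3:Mul1,r4:6
  c7: stall  regs: r0:Add3,r1:6,r2:Add2,r3:Mul1,r4:6
  c8: CDB Mul1=64; stall  regs: r0:Add3,r1:6,r2:Add2,r3:64,r4:6
  c9: stall  regs: r0:Add3,r1:6,r2:Add2,r3:64,r4:6
  c10: CDB Add1=72; issue ADD r4<-Add1  regs: r0:Add3,r1:6,r2:Add2,r3:64,r4:Add1

STATUS = TAG Add3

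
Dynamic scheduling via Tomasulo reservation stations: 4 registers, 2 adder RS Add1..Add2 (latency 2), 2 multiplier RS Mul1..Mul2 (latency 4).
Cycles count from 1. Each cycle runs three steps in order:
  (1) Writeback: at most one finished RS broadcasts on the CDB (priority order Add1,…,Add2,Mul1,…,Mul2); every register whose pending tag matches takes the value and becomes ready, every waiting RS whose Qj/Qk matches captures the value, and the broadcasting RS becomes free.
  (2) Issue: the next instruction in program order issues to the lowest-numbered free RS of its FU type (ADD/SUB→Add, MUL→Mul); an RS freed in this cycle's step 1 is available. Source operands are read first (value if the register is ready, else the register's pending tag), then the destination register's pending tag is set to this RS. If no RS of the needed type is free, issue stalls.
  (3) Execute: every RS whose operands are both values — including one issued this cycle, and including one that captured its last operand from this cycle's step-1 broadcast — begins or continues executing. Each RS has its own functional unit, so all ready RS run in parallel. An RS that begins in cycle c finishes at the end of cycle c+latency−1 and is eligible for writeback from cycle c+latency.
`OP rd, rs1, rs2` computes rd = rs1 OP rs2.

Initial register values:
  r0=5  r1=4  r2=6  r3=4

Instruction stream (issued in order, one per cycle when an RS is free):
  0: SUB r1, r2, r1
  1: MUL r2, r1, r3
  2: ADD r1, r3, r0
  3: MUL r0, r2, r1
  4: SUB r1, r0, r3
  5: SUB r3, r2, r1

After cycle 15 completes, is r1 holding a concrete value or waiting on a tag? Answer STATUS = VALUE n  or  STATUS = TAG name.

  c1: issue SUB r1<-Add1  regs: r0:5,r1:Add1,r2:6,r3:4
  c2: issue MUL r2<-Mul1  regs: r0:5,r1:Add1,r2:Mul1,r3:4
  c3: CDB Add1=2; issue ADD r1<-Add1  regs: r0:5,r1:Add1,r2:Mul1,r3:4
  c4: issue MUL r0<-Mul2  regs: r0:Mul2,r1:Add1,r2:Mul1,r3:4
  c5: CDB Add1=9; issue SUB r1<-Add1  regs: r0:Mul2,r1:Add1,r2:Mul1,r3:4
  c6: issue SUB r3<-Add2  regs: r0:Mul2,r1:Add1,r2:Mul1,r3:Add2
  c7: CDB Mul1=8  regs: r0:Mul2,r1:Add1,r2:8,r3:Add2
  c8: -  regs: r0:Mul2,r1:Add1,r2:8,r3:Add2
  c9: -  regs: r0:Mul2,r1:Add1,r2:8,r3:Add2
  c10: -  regs: r0:Mul2,r1:Add1,r2:8,r3:Add2
  c11: CDB Mul2=72  regs: r0:72,r1:Add1,r2:8,r3:Add2
  c12: -  regs: r0:72,r1:Add1,r2:8,r3:Add2
  c13: CDB Add1=68  regs: r0:72,r1:68,r2:8,r3:Add2
  c14: -  regs: r0:72,r1:68,r2:8,r3:Add2
  c15: CDB Add2=-60  regs: r0:72,r1:68,r2:8,r3:-60

STATUS = VALUE 68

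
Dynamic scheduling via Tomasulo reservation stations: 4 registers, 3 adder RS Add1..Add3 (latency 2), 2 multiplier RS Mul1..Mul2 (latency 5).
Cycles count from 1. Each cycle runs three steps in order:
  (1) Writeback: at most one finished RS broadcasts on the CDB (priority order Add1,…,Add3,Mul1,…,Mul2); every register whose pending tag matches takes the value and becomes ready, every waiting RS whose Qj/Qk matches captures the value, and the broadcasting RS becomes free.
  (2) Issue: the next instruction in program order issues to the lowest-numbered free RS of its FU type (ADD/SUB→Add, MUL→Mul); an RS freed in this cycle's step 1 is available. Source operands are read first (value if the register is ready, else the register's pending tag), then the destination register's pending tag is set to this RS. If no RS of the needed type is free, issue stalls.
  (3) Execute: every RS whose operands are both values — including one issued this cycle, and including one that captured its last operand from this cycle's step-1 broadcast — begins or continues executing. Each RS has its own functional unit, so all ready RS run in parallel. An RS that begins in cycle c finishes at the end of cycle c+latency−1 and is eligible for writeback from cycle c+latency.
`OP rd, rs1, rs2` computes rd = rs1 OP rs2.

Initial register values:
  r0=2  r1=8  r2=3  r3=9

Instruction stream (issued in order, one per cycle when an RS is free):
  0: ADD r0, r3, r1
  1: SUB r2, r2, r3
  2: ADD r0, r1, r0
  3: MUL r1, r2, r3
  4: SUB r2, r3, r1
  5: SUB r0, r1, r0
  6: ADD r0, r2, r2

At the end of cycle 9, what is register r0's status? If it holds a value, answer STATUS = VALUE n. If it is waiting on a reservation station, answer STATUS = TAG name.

cycle 1: issue ADD r0<-Add1 // r0:Add1,r1:8,r2:3,r3:9
cycle 2: issue SUB r2<-Add2 // r0:Add1,r1:8,r2:Add2,r3:9
cycle 3: CDB Add1=17; issue ADD r0<-Add1 // r0:Add1,r1:8,r2:Add2,r3:9
cycle 4: CDB Add2=-6; issue MUL r1<-Mul1 // r0:Add1,r1:Mul1,r2:-6,r3:9
cycle 5: CDB Add1=25; issue SUB r2<-Add1 // r0:25,r1:Mul1,r2:Add1,r3:9
cycle 6: issue SUB r0<-Add2 // r0:Add2,r1:Mul1,r2:Add1,r3:9
cycle 7: issue ADD r0<-Add3 // r0:Add3,r1:Mul1,r2:Add1,r3:9
cycle 8: - // r0:Add3,r1:Mul1,r2:Add1,r3:9
cycle 9: CDB Mul1=-54 // r0:Add3,r1:-54,r2:Add1,r3:9

STATUS = TAG Add3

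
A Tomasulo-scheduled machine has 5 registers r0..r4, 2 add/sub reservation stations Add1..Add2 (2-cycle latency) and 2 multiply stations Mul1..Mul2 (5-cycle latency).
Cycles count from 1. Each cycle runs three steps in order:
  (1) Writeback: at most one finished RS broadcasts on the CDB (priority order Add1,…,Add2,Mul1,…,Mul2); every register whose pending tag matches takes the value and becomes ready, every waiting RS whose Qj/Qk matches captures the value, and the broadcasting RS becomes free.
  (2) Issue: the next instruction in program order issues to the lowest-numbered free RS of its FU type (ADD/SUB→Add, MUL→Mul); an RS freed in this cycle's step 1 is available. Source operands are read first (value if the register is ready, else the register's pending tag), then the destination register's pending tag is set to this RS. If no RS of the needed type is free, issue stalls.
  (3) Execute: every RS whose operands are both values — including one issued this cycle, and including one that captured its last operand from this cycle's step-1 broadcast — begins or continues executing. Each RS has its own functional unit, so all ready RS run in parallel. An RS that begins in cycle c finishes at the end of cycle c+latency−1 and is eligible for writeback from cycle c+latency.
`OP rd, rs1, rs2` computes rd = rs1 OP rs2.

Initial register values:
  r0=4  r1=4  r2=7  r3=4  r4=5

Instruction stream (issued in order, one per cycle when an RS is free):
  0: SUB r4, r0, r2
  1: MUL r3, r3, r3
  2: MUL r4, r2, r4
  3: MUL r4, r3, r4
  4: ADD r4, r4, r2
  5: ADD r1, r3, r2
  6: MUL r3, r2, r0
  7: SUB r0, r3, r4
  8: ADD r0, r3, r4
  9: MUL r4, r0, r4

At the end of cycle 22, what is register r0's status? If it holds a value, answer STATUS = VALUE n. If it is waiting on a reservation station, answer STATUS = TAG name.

cycle 1: issue SUB r4<-Add1 // r0:4,r1:4,r2:7,r3:4,r4:Add1
cycle 2: issue MUL r3<-Mul1 // r0:4,r1:4,r2:7,r3:Mul1,r4:Add1
cycle 3: CDB Add1=-3; issue MUL r4<-Mul2 // r0:4,r1:4,r2:7,r3:Mul1,r4:Mul2
cycle 4: stall // r0:4,r1:4,r2:7,r3:Mul1,r4:Mul2
cycle 5: stall // r0:4,r1:4,r2:7,r3:Mul1,r4:Mul2
cycle 6: stall // r0:4,r1:4,r2:7,r3:Mul1,r4:Mul2
cycle 7: CDB Mul1=16; issue MUL r4<-Mul1 // r0:4,r1:4,r2:7,r3:16,r4:Mul1
cycle 8: CDB Mul2=-21; issue ADD r4<-Add1 // r0:4,r1:4,r2:7,r3:16,r4:Add1
cycle 9: issue ADD r1<-Add2 // r0:4,r1:Add2,r2:7,r3:16,r4:Add1
cycle 10: issue MUL r3<-Mul2 // r0:4,r1:Add2,r2:7,r3:Mul2,r4:Add1
cycle 11: CDB Add2=23; issue SUB r0<-Add2 // r0:Add2,r1:23,r2:7,r3:Mul2,r4:Add1
cycle 12: stall // r0:Add2,r1:23,r2:7,r3:Mul2,r4:Add1
cycle 13: CDB Mul1=-336; stall // r0:Add2,r1:23,r2:7,r3:Mul2,r4:Add1
cycle 14: stall // r0:Add2,r1:23,r2:7,r3:Mul2,r4:Add1
cycle 15: CDB Add1=-329; issue ADD r0<-Add1 // r0:Add1,r1:23,r2:7,r3:Mul2,r4:-329
cycle 16: CDB Mul2=28; issue MUL r4<-Mul1 // r0:Add1,r1:23,r2:7,r3:28,r4:Mul1
cycle 17: - // r0:Add1,r1:23,r2:7,r3:28,r4:Mul1
cycle 18: CDB Add1=-301 // r0:-301,r1:23,r2:7,r3:28,r4:Mul1
cycle 19: CDB Add2=357 // r0:-301,r1:23,r2:7,r3:28,r4:Mul1
cycle 20: - // r0:-301,r1:23,r2:7,r3:28,r4:Mul1
cycle 21: - // r0:-301,r1:23,r2:7,r3:28,r4:Mul1
cycle 22: - // r0:-301,r1:23,r2:7,r3:28,r4:Mul1

STATUS = VALUE -301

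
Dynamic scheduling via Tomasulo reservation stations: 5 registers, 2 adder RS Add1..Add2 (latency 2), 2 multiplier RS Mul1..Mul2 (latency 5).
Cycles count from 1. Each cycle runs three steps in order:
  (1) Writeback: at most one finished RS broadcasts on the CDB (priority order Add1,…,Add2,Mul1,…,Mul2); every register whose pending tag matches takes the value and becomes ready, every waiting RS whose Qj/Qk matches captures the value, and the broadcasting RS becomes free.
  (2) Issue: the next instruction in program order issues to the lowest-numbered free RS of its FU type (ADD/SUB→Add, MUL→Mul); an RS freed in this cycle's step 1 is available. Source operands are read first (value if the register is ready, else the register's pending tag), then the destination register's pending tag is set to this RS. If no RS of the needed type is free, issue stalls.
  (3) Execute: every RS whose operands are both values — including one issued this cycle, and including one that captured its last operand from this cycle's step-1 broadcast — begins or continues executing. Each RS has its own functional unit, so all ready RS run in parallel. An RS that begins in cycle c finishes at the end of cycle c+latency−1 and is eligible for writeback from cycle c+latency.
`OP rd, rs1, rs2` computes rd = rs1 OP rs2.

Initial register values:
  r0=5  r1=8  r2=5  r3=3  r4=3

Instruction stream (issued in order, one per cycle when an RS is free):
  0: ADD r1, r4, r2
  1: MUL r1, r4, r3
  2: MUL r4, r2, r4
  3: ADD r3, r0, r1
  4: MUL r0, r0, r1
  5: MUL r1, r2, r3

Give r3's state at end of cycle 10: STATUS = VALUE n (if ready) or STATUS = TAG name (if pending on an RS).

STATUS = VALUE 14

  c1: issue ADD r1<-Add1  regs: r0:5,r1:Add1,r2:5,r3:3,r4:3
  c2: issue MUL r1<-Mul1  regs: r0:5,r1:Mul1,r2:5,r3:3,r4:3
  c3: CDB Add1=8; issue MUL r4<-Mul2  regs: r0:5,r1:Mul1,r2:5,r3:3,r4:Mul2
  c4: issue ADD r3<-Add1  regs: r0:5,r1:Mul1,r2:5,r3:Add1,r4:Mul2
  c5: stall  regs: r0:5,r1:Mul1,r2:5,r3:Add1,r4:Mul2
  c6: stall  regs: r0:5,r1:Mul1,r2:5,r3:Add1,r4:Mul2
  c7: CDB Mul1=9; issue MUL r0<-Mul1  regs: r0:Mul1,r1:9,r2:5,r3:Add1,r4:Mul2
  c8: CDB Mul2=15; issue MUL r1<-Mul2  regs: r0:Mul1,r1:Mul2,r2:5,r3:Add1,r4:15
  c9: CDB Add1=14  regs: r0:Mul1,r1:Mul2,r2:5,r3:14,r4:15
  c10: -  regs: r0:Mul1,r1:Mul2,r2:5,r3:14,r4:15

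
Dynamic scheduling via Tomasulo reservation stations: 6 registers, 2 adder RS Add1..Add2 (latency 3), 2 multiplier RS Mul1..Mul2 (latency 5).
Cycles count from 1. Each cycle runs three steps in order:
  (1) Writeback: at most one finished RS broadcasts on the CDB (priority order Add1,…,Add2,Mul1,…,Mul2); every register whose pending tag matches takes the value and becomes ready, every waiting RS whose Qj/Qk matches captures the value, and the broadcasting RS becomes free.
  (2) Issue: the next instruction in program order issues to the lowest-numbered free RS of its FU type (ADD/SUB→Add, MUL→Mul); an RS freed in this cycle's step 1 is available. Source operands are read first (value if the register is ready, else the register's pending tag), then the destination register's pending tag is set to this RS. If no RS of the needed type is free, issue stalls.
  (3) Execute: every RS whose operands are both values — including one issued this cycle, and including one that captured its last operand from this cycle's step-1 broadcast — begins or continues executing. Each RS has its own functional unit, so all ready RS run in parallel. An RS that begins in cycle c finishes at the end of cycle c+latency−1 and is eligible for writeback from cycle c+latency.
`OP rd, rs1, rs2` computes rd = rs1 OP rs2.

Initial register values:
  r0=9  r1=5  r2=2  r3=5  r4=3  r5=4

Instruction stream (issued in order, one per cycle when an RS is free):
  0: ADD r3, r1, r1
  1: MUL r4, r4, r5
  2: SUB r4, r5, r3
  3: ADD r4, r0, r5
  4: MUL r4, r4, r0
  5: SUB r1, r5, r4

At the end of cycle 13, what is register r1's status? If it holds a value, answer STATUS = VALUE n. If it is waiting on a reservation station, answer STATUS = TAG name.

STATUS = TAG Add1

  c1: issue ADD r3<-Add1  regs: r0:9,r1:5,r2:2,r3:Add1,r4:3,r5:4
  c2: issue MUL r4<-Mul1  regs: r0:9,r1:5,r2:2,r3:Add1,r4:Mul1,r5:4
  c3: issue SUB r4<-Add2  regs: r0:9,r1:5,r2:2,r3:Add1,r4:Add2,r5:4
  c4: CDB Add1=10; issue ADD r4<-Add1  regs: r0:9,r1:5,r2:2,r3:10,r4:Add1,r5:4
  c5: issue MUL r4<-Mul2  regs: r0:9,r1:5,r2:2,r3:10,r4:Mul2,r5:4
  c6: stall  regs: r0:9,r1:5,r2:2,r3:10,r4:Mul2,r5:4
  c7: CDB Add1=13; issue SUB r1<-Add1  regs: r0:9,r1:Add1,r2:2,r3:10,r4:Mul2,r5:4
  c8: CDB Add2=-6  regs: r0:9,r1:Add1,r2:2,r3:10,r4:Mul2,r5:4
  c9: CDB Mul1=12  regs: r0:9,r1:Add1,r2:2,r3:10,r4:Mul2,r5:4
  c10: -  regs: r0:9,r1:Add1,r2:2,r3:10,r4:Mul2,r5:4
  c11: -  regs: r0:9,r1:Add1,r2:2,r3:10,r4:Mul2,r5:4
  c12: CDB Mul2=117  regs: r0:9,r1:Add1,r2:2,r3:10,r4:117,r5:4
  c13: -  regs: r0:9,r1:Add1,r2:2,r3:10,r4:117,r5:4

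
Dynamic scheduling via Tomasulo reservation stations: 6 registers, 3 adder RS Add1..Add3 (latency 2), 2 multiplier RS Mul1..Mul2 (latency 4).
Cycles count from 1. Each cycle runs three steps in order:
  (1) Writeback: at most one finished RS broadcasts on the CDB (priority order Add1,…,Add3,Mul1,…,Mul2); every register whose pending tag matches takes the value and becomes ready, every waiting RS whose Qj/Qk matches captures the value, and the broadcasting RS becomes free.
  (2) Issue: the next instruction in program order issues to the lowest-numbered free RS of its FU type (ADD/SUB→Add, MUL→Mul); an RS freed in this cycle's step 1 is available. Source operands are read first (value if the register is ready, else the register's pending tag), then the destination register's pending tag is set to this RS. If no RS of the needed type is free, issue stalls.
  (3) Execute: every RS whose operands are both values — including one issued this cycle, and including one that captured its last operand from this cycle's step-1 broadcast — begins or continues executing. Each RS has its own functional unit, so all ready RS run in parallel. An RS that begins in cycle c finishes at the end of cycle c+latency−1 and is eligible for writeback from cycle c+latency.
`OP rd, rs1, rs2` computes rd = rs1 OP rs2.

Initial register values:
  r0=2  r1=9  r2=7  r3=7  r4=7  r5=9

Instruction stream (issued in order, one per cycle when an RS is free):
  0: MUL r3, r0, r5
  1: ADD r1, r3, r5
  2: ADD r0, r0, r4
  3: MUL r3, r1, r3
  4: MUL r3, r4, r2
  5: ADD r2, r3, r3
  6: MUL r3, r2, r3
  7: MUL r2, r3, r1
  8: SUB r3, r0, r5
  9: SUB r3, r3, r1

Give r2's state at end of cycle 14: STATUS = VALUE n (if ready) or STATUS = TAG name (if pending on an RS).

  c1: issue MUL r3<-Mul1  regs: r0:2,r1:9,r2:7,r3:Mul1,r4:7,r5:9
  c2: issue ADD r1<-Add1  regs: r0:2,r1:Add1,r2:7,r3:Mul1,r4:7,r5:9
  c3: issue ADD r0<-Add2  regs: r0:Add2,r1:Add1,r2:7,r3:Mul1,r4:7,r5:9
  c4: issue MUL r3<-Mul2  regs: r0:Add2,r1:Add1,r2:7,r3:Mul2,r4:7,r5:9
  c5: CDB Add2=9; stall  regs: r0:9,r1:Add1,r2:7,r3:Mul2,r4:7,r5:9
  c6: CDB Mul1=18; issue MUL r3<-Mul1  regs: r0:9,r1:Add1,r2:7,r3:Mul1,r4:7,r5:9
  c7: issue ADD r2<-Add2  regs: r0:9,r1:Add1,r2:Add2,r3:Mul1,r4:7,r5:9
  c8: CDB Add1=27; stall  regs: r0:9,r1:27,r2:Add2,r3:Mul1,r4:7,r5:9
  c9: stall  regs: r0:9,r1:27,r2:Add2,r3:Mul1,r4:7,r5:9
  c10: CDB Mul1=49; issue MUL r3<-Mul1  regs: r0:9,r1:27,r2:Add2,r3:Mul1,r4:7,r5:9
  c11: stall  regs: r0:9,r1:27,r2:Add2,r3:Mul1,r4:7,r5:9
  c12: CDB Add2=98; stall  regs: r0:9,r1:27,r2:98,r3:Mul1,r4:7,r5:9
  c13: CDB Mul2=486; issue MUL r2<-Mul2  regs: r0:9,r1:27,r2:Mul2,r3:Mul1,r4:7,r5:9
  c14: issue SUB r3<-Add1  regs: r0:9,r1:27,r2:Mul2,r3:Add1,r4:7,r5:9

STATUS = TAG Mul2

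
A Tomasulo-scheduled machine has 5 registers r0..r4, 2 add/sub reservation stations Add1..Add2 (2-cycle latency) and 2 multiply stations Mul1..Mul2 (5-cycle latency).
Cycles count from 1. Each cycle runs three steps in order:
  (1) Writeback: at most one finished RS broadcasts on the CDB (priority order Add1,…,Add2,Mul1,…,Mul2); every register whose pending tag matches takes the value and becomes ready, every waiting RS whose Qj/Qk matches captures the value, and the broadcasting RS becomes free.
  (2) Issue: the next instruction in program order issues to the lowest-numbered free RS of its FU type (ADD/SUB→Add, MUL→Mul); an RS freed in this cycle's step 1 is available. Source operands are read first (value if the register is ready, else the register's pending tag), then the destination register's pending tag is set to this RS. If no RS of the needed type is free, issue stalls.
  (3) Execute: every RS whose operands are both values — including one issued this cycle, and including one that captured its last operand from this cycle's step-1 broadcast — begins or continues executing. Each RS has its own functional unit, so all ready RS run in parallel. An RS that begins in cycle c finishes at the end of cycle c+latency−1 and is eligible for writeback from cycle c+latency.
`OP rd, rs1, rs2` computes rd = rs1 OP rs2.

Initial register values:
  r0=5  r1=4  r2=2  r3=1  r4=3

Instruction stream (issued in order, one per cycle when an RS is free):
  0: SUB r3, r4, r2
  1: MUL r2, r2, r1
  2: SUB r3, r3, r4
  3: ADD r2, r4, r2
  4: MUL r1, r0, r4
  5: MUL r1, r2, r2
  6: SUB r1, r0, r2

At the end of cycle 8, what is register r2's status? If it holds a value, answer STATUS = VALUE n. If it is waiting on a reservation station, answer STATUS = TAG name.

c1: issue SUB r3<-Add1 | r0:5,r1:4,r2:2,r3:Add1,r4:3
c2: issue MUL r2<-Mul1 | r0:5,r1:4,r2:Mul1,r3:Add1,r4:3
c3: CDB Add1=1; issue SUB r3<-Add1 | r0:5,r1:4,r2:Mul1,r3:Add1,r4:3
c4: issue ADD r2<-Add2 | r0:5,r1:4,r2:Add2,r3:Add1,r4:3
c5: CDB Add1=-2; issue MUL r1<-Mul2 | r0:5,r1:Mul2,r2:Add2,r3:-2,r4:3
c6: stall | r0:5,r1:Mul2,r2:Add2,r3:-2,r4:3
c7: CDB Mul1=8; issue MUL r1<-Mul1 | r0:5,r1:Mul1,r2:Add2,r3:-2,r4:3
c8: issue SUB r1<-Add1 | r0:5,r1:Add1,r2:Add2,r3:-2,r4:3

STATUS = TAG Add2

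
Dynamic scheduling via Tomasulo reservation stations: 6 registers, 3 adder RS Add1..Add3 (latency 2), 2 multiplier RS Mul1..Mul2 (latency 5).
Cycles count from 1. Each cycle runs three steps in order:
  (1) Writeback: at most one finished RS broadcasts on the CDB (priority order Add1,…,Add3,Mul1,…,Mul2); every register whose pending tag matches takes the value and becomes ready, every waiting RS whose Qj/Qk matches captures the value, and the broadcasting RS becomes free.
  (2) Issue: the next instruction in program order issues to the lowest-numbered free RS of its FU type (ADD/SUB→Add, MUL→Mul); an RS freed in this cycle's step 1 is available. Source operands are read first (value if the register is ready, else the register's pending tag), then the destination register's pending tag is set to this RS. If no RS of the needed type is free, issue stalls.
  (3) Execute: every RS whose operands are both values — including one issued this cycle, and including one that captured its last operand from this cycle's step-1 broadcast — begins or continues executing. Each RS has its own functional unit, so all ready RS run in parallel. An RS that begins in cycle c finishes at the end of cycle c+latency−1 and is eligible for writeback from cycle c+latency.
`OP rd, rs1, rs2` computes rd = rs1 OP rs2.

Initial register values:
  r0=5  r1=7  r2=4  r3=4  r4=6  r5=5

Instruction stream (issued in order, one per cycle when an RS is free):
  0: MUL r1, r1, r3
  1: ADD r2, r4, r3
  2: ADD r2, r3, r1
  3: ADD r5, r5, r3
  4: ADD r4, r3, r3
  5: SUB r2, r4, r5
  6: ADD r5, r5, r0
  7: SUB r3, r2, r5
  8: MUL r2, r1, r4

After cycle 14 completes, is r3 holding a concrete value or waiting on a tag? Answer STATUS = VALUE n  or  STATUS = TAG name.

STATUS = VALUE -15

c1: issue MUL r1<-Mul1 | r0:5,r1:Mul1,r2:4,r3:4,r4:6,r5:5
c2: issue ADD r2<-Add1 | r0:5,r1:Mul1,r2:Add1,r3:4,r4:6,r5:5
c3: issue ADD r2<-Add2 | r0:5,r1:Mul1,r2:Add2,r3:4,r4:6,r5:5
c4: CDB Add1=10; issue ADD r5<-Add1 | r0:5,r1:Mul1,r2:Add2,r3:4,r4:6,r5:Add1
c5: issue ADD r4<-Add3 | r0:5,r1:Mul1,r2:Add2,r3:4,r4:Add3,r5:Add1
c6: CDB Add1=9; issue SUB r2<-Add1 | r0:5,r1:Mul1,r2:Add1,r3:4,r4:Add3,r5:9
c7: CDB Add3=8; issue ADD r5<-Add3 | r0:5,r1:Mul1,r2:Add1,r3:4,r4:8,r5:Add3
c8: CDB Mul1=28; stall | r0:5,r1:28,r2:Add1,r3:4,r4:8,r5:Add3
c9: CDB Add1=-1; issue SUB r3<-Add1 | r0:5,r1:28,r2:-1,r3:Add1,r4:8,r5:Add3
c10: CDB Add2=32; issue MUL r2<-Mul1 | r0:5,r1:28,r2:Mul1,r3:Add1,r4:8,r5:Add3
c11: CDB Add3=14 | r0:5,r1:28,r2:Mul1,r3:Add1,r4:8,r5:14
c12: - | r0:5,r1:28,r2:Mul1,r3:Add1,r4:8,r5:14
c13: CDB Add1=-15 | r0:5,r1:28,r2:Mul1,r3:-15,r4:8,r5:14
c14: - | r0:5,r1:28,r2:Mul1,r3:-15,r4:8,r5:14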